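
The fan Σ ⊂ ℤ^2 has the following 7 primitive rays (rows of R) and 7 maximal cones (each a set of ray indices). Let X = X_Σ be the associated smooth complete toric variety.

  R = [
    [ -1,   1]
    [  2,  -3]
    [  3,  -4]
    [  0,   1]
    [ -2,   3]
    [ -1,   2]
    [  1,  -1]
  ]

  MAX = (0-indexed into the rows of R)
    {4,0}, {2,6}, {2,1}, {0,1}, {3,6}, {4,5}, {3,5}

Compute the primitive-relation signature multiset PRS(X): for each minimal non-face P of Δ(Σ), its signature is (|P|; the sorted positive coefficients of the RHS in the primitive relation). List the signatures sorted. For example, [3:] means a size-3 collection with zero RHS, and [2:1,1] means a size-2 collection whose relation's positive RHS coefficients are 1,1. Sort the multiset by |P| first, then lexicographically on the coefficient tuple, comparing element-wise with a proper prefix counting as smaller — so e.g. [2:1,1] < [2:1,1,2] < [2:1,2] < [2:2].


|primitive collections| = 14. Relations:

  {0,6}:  v_{0} + v_{6} = 0  so sig = [2:]
  {1,4}:  v_{1} + v_{4} = 0  so sig = [2:]
  {0,2}:  v_{0} + v_{2} = v_{1}  so sig = [2:1]
  {0,3}:  v_{0} + v_{3} = v_{5}  so sig = [2:1]
  {0,5}:  v_{0} + v_{5} = v_{4}  so sig = [2:1]
  {1,5}:  v_{1} + v_{5} = v_{6}  so sig = [2:1]
  {1,6}:  v_{1} + v_{6} = v_{2}  so sig = [2:1]
  {2,4}:  v_{2} + v_{4} = v_{6}  so sig = [2:1]
  {4,6}:  v_{4} + v_{6} = v_{5}  so sig = [2:1]
  {5,6}:  v_{5} + v_{6} = v_{3}  so sig = [2:1]
  {1,3}:  v_{1} + v_{3} = 2·v_{6}  so sig = [2:2]
  {2,5}:  v_{2} + v_{5} = 2·v_{6}  so sig = [2:2]
  {3,4}:  v_{3} + v_{4} = 2·v_{5}  so sig = [2:2]
  {2,3}:  v_{2} + v_{3} = 3·v_{6}  so sig = [2:3]

Signatures (|P|; sorted positive RHS coefficients), sorted:
    |P|=2: 14 collections, coeffs (), (), (1), (1), (1), (1), (1), (1), (1), (1), (2), (2), (2), (3)


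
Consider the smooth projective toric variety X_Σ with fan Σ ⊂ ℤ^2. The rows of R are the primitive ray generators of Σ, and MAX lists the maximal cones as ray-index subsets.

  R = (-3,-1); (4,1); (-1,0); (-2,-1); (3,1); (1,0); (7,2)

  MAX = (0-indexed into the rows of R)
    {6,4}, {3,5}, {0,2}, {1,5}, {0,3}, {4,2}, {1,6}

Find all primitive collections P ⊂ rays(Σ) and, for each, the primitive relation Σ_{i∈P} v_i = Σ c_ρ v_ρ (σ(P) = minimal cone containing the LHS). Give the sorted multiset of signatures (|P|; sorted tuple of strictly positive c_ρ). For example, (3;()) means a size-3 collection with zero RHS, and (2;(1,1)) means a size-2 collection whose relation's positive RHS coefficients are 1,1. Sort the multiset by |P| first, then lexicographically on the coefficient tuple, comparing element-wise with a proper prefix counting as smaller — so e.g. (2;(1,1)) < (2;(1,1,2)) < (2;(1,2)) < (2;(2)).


Δ(Σ) — 7 vertices, 14 min non-faces:

  {0,4}:  v_{0} + v_{4} = 0 — sig = (2;())
  {2,5}:  v_{2} + v_{5} = 0 — sig = (2;())
  {0,1}:  v_{0} + v_{1} = v_{5} — sig = (2;(1))
  {0,5}:  v_{0} + v_{5} = v_{3} — sig = (2;(1))
  {0,6}:  v_{0} + v_{6} = v_{1} — sig = (2;(1))
  {1,2}:  v_{1} + v_{2} = v_{4} — sig = (2;(1))
  {1,4}:  v_{1} + v_{4} = v_{6} — sig = (2;(1))
  {2,3}:  v_{2} + v_{3} = v_{0} — sig = (2;(1))
  {3,4}:  v_{3} + v_{4} = v_{5} — sig = (2;(1))
  {4,5}:  v_{4} + v_{5} = v_{1} — sig = (2;(1))
  {3,6}:  v_{3} + v_{6} = v_{1} + v_{5} — sig = (2;(1,1))
  {1,3}:  v_{1} + v_{3} = 2·v_{5} — sig = (2;(2))
  {2,6}:  v_{2} + v_{6} = 2·v_{4} — sig = (2;(2))
  {5,6}:  v_{5} + v_{6} = 2·v_{1} — sig = (2;(2))

Signatures (|P|; sorted positive RHS coefficients), sorted:
[(2;()), (2;()), (2;(1)), (2;(1)), (2;(1)), (2;(1)), (2;(1)), (2;(1)), (2;(1)), (2;(1)), (2;(1,1)), (2;(2)), (2;(2)), (2;(2))]


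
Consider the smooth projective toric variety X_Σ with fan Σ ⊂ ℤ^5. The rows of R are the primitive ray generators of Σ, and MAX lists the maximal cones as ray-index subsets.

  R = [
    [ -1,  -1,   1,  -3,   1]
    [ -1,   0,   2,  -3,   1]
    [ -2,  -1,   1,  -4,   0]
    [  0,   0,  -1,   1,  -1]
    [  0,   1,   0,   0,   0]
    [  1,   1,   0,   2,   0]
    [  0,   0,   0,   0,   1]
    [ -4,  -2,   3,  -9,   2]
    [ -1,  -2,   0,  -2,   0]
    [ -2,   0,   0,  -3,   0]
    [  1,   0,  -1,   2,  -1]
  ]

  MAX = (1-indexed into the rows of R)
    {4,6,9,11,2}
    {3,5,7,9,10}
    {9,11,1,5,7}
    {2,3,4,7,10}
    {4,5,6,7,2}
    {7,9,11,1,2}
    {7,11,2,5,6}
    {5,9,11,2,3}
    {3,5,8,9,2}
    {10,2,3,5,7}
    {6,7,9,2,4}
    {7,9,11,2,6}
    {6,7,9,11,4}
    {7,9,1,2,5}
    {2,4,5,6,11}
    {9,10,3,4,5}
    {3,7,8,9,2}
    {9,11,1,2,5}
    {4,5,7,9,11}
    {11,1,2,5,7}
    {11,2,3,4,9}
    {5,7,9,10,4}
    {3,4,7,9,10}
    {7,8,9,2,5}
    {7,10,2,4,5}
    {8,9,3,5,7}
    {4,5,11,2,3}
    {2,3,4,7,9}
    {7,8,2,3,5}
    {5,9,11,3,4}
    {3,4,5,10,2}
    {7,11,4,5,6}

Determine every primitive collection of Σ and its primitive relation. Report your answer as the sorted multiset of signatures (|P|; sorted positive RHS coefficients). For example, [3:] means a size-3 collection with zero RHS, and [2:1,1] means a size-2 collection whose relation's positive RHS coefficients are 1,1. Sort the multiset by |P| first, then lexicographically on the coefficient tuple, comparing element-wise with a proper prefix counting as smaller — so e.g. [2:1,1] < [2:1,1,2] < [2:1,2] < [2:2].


The 20 primitive collections of Σ (r=11, n=5):

  {1,4}:  v_{1} + v_{4} = v_{5} + v_{9}  ⇒ sig = [2:1,1]
  {3,6}:  v_{3} + v_{6} = v_{2} + v_{4}  ⇒ sig = [2:1,1]
  {1,6}:  v_{1} + v_{6} = v_{2} + v_{7} + v_{11}  ⇒ sig = [2:1,1,1]
  {6,8}:  v_{6} + v_{8} = v_{2} + v_{3} + v_{7}  ⇒ sig = [2:1,1,1]
  {1,10}:  v_{1} + v_{10} = v_{3} + 2·v_{5} + v_{7} + v_{9}  ⇒ sig = [2:1,1,1,2]
  {6,10}:  v_{6} + v_{10} = v_{2} + 2·v_{4} + v_{5} + v_{7}  ⇒ sig = [2:1,1,1,2]
  {10,11}:  v_{10} + v_{11} = v_{4} + 2·v_{5} + v_{9}  ⇒ sig = [2:1,1,2]
  {4,8}:  v_{4} + v_{8} = 2·v_{3} + v_{7}  ⇒ sig = [2:1,2]
  {1,3}:  v_{1} + v_{3} = v_{2} + 2·v_{5} + 2·v_{9}  ⇒ sig = [2:1,2,2]
  {8,11}:  v_{8} + v_{11} = v_{2} + 2·v_{5} + 2·v_{9}  ⇒ sig = [2:1,2,2]
  {8,10}:  v_{8} + v_{10} = 3·v_{3} + v_{5} + 2·v_{7}  ⇒ sig = [2:1,2,3]
  {1,8}:  v_{1} + v_{8} = 2·v_{2} + 3·v_{5} + v_{7} + 3·v_{9}  ⇒ sig = [2:1,2,3,3]
  {5,6,9}:  v_{5} + v_{6} + v_{9} = 0  ⇒ sig = [3:]
  {3,7,11}:  v_{3} + v_{7} + v_{11} = v_{5} + v_{9}  ⇒ sig = [3:1,1]
  {2,9,10}:  v_{2} + v_{9} + v_{10} = 2·v_{3} + v_{7}  ⇒ sig = [3:1,2]
  {2,4,7,11}:  v_{2} + v_{4} + v_{7} + v_{11} = 0  ⇒ sig = [4:]
  {2,4,5,9}:  v_{2} + v_{4} + v_{5} + v_{9} = v_{3}  ⇒ sig = [4:1]
  {3,4,5,7}:  v_{3} + v_{4} + v_{5} + v_{7} = v_{10}  ⇒ sig = [4:1]
  {2,3,5,7,9}:  v_{2} + v_{3} + v_{5} + v_{7} + v_{9} = v_{8}  ⇒ sig = [5:1]
  {2,5,7,9,11}:  v_{2} + v_{5} + v_{7} + v_{9} + v_{11} = v_{1}  ⇒ sig = [5:1]

so the primitive-relation signature multiset is
    [2:1,1]
    [2:1,1]
    [2:1,1,1]
    [2:1,1,1]
    [2:1,1,1,2]
    [2:1,1,1,2]
    [2:1,1,2]
    [2:1,2]
    [2:1,2,2]
    [2:1,2,2]
    [2:1,2,3]
    [2:1,2,3,3]
    [3:]
    [3:1,1]
    [3:1,2]
    [4:]
    [4:1]
    [4:1]
    [5:1]
    [5:1]


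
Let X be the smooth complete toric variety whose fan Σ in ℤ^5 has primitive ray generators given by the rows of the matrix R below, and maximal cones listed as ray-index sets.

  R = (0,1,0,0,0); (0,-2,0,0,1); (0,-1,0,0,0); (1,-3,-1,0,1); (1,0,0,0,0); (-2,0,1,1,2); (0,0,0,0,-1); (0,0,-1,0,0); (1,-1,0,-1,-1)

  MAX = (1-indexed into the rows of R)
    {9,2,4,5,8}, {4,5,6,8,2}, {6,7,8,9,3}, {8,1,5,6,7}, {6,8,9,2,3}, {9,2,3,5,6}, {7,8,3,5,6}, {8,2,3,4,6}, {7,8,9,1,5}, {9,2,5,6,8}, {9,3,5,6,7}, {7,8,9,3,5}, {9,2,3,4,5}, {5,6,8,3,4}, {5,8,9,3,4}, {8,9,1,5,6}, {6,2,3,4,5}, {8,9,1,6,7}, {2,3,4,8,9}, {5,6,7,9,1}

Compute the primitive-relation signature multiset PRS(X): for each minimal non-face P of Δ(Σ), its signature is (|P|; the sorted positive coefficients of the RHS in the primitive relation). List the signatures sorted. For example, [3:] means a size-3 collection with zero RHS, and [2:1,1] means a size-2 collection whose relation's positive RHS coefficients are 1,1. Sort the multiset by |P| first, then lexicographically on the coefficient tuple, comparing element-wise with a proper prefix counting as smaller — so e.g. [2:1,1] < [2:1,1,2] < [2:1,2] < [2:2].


Σ has 9 primitive collections:

  P = {1,3}:  v_{1} + v_{3} = 0  ⟹  sig = [2:]
  P = {1,4}:  v_{1} + v_{4} = v_{2} + v_{5} + v_{8}  ⟹  sig = [2:1,1,1]
  P = {1,2}:  v_{1} + v_{2} = v_{5} + v_{6} + v_{8} + v_{9}  ⟹  sig = [2:1,1,1,1]
  P = {4,7}:  v_{4} + v_{7} = 3·v_{3} + v_{5} + v_{8}  ⟹  sig = [2:1,1,3]
  P = {2,7}:  v_{2} + v_{7} = 2·v_{3}  ⟹  sig = [2:2]
  P = {4,6,9}:  v_{4} + v_{6} + v_{9} = 2·v_{2}  ⟹  sig = [3:2]
  P = {2,3,5,8}:  v_{2} + v_{3} + v_{5} + v_{8} = v_{4}  ⟹  sig = [4:1]
  P = {3,5,6,8,9}:  v_{3} + v_{5} + v_{6} + v_{8} + v_{9} = v_{2}  ⟹  sig = [5:1]
  P = {5,6,7,8,9}:  v_{5} + v_{6} + v_{7} + v_{8} + v_{9} = v_{3}  ⟹  sig = [5:1]

so the primitive-relation signature multiset is
    |P|=2: 5 collections, coeffs (), (1,1,1), (1,1,1,1), (1,1,3), (2)
    |P|=3: 1 collection, coeffs (2)
    |P|=4: 1 collection, coeffs (1)
    |P|=5: 2 collections, coeffs (1), (1)


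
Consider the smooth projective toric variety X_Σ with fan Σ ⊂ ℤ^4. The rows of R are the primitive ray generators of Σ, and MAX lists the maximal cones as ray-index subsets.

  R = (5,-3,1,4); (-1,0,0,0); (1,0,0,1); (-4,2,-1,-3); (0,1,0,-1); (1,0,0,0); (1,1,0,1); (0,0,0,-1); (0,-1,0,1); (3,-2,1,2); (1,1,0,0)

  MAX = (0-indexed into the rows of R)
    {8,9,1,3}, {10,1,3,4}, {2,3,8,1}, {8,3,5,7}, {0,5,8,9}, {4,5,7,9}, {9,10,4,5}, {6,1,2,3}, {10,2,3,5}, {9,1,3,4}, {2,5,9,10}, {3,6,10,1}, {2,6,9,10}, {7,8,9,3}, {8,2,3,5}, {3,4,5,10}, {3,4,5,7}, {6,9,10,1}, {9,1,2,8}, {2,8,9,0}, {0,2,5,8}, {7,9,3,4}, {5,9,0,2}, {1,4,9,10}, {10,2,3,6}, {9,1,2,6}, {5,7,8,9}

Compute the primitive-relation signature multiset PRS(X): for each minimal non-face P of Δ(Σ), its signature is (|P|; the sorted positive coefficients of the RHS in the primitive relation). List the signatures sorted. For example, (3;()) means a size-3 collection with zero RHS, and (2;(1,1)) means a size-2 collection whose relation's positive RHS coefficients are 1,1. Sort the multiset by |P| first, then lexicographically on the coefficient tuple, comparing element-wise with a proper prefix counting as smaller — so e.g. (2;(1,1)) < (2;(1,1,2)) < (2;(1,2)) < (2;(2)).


Minimal non-faces — 23 found among 11 rays, 27 max cones:

  {1,5}:  v_{1} + v_{5} = 0 ; sig = (2;())
  {4,8}:  v_{4} + v_{8} = 0 ; sig = (2;())
  {2,4}:  v_{2} + v_{4} = v_{10} ; sig = (2;(1))
  {2,7}:  v_{2} + v_{7} = v_{5} ; sig = (2;(1))
  {6,7}:  v_{6} + v_{7} = v_{10} ; sig = (2;(1))
  {8,10}:  v_{8} + v_{10} = v_{2} ; sig = (2;(1))
  {0,3}:  v_{0} + v_{3} = v_{5} + v_{8} ; sig = (2;(1,1))
  {1,7}:  v_{1} + v_{7} = v_{3} + v_{9} ; sig = (2;(1,1))
  {5,6}:  v_{5} + v_{6} = v_{2} + v_{10} ; sig = (2;(1,1))
  {7,10}:  v_{7} + v_{10} = v_{4} + v_{5} ; sig = (2;(1,1))
  {0,1}:  v_{0} + v_{1} = v_{2} + v_{8} + v_{9} ; sig = (2;(1,1,1))
  {0,4}:  v_{0} + v_{4} = v_{2} + v_{5} + v_{9} ; sig = (2;(1,1,1))
  {0,7}:  v_{0} + v_{7} = 2·v_{5} + v_{8} + v_{9} ; sig = (2;(1,1,2))
  {0,10}:  v_{0} + v_{10} = 2·v_{2} + v_{5} + v_{9} ; sig = (2;(1,1,2))
  {4,6}:  v_{4} + v_{6} = v_{1} + 2·v_{10} ; sig = (2;(1,2))
  {6,8}:  v_{6} + v_{8} = v_{1} + 2·v_{2} ; sig = (2;(1,2))
  {0,6}:  v_{0} + v_{6} = 3·v_{2} + v_{9} ; sig = (2;(1,3))
  {2,3,9}:  v_{2} + v_{3} + v_{9} = 0 ; sig = (3;())
  {1,2,10}:  v_{1} + v_{2} + v_{10} = v_{6} ; sig = (3;(1))
  {3,5,9}:  v_{3} + v_{5} + v_{9} = v_{7} ; sig = (3;(1))
  {3,9,10}:  v_{3} + v_{9} + v_{10} = v_{4} ; sig = (3;(1))
  {3,6,9}:  v_{3} + v_{6} + v_{9} = v_{1} + v_{10} ; sig = (3;(1,1))
  {2,5,8,9}:  v_{2} + v_{5} + v_{8} + v_{9} = v_{0} ; sig = (4;(1))

Sorted signature multiset PRS(X):
{ (2;()) ×2,  (2;(1)) ×4,  (2;(1,1)) ×4,  (2;(1,1,1)) ×2,  (2;(1,1,2)) ×2,  (2;(1,2)) ×2,  (2;(1,3)),  (3;()),  (3;(1)) ×3,  (3;(1,1)),  (4;(1)) }


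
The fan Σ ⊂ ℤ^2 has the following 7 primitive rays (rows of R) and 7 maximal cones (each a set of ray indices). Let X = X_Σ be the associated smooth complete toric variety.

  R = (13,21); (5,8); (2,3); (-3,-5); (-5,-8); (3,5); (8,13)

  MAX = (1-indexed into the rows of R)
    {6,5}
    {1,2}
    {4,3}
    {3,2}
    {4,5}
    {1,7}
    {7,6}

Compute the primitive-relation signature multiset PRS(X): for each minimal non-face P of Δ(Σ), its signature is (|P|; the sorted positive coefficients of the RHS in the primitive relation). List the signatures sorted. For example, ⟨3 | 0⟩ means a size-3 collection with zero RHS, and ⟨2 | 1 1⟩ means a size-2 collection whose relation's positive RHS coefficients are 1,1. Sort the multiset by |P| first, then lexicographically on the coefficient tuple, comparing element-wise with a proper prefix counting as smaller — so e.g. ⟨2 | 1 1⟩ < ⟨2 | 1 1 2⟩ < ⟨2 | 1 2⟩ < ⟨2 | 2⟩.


14 minimal non-faces of Δ(Σ) (on 7 rays):

  P={2,5}:  v_{2} + v_{5} = 0  so sig = ⟨2 | 0⟩
  P={4,6}:  v_{4} + v_{6} = 0  so sig = ⟨2 | 0⟩
  P={1,5}:  v_{1} + v_{5} = v_{7}  so sig = ⟨2 | 1⟩
  P={2,4}:  v_{2} + v_{4} = v_{3}  so sig = ⟨2 | 1⟩
  P={2,6}:  v_{2} + v_{6} = v_{7}  so sig = ⟨2 | 1⟩
  P={2,7}:  v_{2} + v_{7} = v_{1}  so sig = ⟨2 | 1⟩
  P={3,5}:  v_{3} + v_{5} = v_{4}  so sig = ⟨2 | 1⟩
  P={3,6}:  v_{3} + v_{6} = v_{2}  so sig = ⟨2 | 1⟩
  P={4,7}:  v_{4} + v_{7} = v_{2}  so sig = ⟨2 | 1⟩
  P={5,7}:  v_{5} + v_{7} = v_{6}  so sig = ⟨2 | 1⟩
  P={1,4}:  v_{1} + v_{4} = 2·v_{2}  so sig = ⟨2 | 2⟩
  P={1,6}:  v_{1} + v_{6} = 2·v_{7}  so sig = ⟨2 | 2⟩
  P={3,7}:  v_{3} + v_{7} = 2·v_{2}  so sig = ⟨2 | 2⟩
  P={1,3}:  v_{1} + v_{3} = 3·v_{2}  so sig = ⟨2 | 3⟩

so the primitive-relation signature multiset is
[⟨2 | 0⟩, ⟨2 | 0⟩, ⟨2 | 1⟩, ⟨2 | 1⟩, ⟨2 | 1⟩, ⟨2 | 1⟩, ⟨2 | 1⟩, ⟨2 | 1⟩, ⟨2 | 1⟩, ⟨2 | 1⟩, ⟨2 | 2⟩, ⟨2 | 2⟩, ⟨2 | 2⟩, ⟨2 | 3⟩]


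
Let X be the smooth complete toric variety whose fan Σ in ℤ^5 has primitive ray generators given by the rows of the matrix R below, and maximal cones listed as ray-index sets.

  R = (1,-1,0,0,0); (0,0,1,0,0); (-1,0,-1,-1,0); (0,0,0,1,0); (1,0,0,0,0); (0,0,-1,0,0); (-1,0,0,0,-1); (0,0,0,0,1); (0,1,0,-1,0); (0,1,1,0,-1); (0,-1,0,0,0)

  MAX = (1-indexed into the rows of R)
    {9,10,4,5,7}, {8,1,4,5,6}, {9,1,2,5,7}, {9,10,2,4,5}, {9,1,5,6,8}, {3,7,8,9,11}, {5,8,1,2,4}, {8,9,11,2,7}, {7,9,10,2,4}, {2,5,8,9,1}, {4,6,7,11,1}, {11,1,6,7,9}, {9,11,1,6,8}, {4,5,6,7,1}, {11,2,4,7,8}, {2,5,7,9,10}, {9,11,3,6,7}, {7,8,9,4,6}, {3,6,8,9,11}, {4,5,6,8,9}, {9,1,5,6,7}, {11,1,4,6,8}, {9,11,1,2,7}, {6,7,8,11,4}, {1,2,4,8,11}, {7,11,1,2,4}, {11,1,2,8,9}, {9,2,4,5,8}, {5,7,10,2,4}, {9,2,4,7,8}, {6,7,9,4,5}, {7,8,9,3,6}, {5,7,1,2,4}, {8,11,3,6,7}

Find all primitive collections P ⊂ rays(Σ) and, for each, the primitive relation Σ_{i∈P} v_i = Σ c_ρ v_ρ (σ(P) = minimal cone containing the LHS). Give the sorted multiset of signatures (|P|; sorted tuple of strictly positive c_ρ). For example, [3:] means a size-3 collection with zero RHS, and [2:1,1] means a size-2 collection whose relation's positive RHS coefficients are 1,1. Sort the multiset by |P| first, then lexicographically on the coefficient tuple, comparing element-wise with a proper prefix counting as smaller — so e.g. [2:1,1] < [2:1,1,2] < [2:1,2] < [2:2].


Primitive collections (17):

  P = {2,6}:  v_{2} + v_{6} = 0 ; sig = [2:]
  P = {5,11}:  v_{5} + v_{11} = v_{1} ; sig = [2:1]
  P = {3,10}:  v_{3} + v_{10} = v_{7} + v_{9} ; sig = [2:1,1]
  P = {3,4}:  v_{3} + v_{4} = v_{6} + v_{7} + v_{8} ; sig = [2:1,1,1]
  P = {3,5}:  v_{3} + v_{5} = v_{6} + v_{9} + v_{11} ; sig = [2:1,1,1]
  P = {8,10}:  v_{8} + v_{10} = v_{2} + v_{4} + v_{9} ; sig = [2:1,1,1]
  P = {10,11}:  v_{10} + v_{11} = v_{2} + v_{5} + v_{7} ; sig = [2:1,1,1]
  P = {2,3}:  v_{2} + v_{3} = v_{7} + v_{8} + v_{9} + v_{11} ; sig = [2:1,1,1,1]
  P = {6,10}:  v_{6} + v_{10} = v_{4} + v_{5} + v_{7} + v_{9} ; sig = [2:1,1,1,1]
  P = {1,3}:  v_{1} + v_{3} = v_{6} + v_{9} + 2·v_{11} ; sig = [2:1,1,2]
  P = {1,10}:  v_{1} + v_{10} = v_{2} + 2·v_{5} + v_{7} ; sig = [2:1,1,2]
  P = {4,9,11}:  v_{4} + v_{9} + v_{11} = 0 ; sig = [3:]
  P = {5,7,8}:  v_{5} + v_{7} + v_{8} = 0 ; sig = [3:]
  P = {1,4,9}:  v_{1} + v_{4} + v_{9} = v_{5} ; sig = [3:1]
  P = {1,7,8}:  v_{1} + v_{7} + v_{8} = v_{11} ; sig = [3:1]
  P = {2,4,5,7,9}:  v_{2} + v_{4} + v_{5} + v_{7} + v_{9} = v_{10} ; sig = [5:1]
  P = {6,7,8,9,11}:  v_{6} + v_{7} + v_{8} + v_{9} + v_{11} = v_{3} ; sig = [5:1]

Signatures (|P|; sorted positive RHS coefficients), sorted:
[[2:], [2:1], [2:1,1], [2:1,1,1], [2:1,1,1], [2:1,1,1], [2:1,1,1], [2:1,1,1,1], [2:1,1,1,1], [2:1,1,2], [2:1,1,2], [3:], [3:], [3:1], [3:1], [5:1], [5:1]]


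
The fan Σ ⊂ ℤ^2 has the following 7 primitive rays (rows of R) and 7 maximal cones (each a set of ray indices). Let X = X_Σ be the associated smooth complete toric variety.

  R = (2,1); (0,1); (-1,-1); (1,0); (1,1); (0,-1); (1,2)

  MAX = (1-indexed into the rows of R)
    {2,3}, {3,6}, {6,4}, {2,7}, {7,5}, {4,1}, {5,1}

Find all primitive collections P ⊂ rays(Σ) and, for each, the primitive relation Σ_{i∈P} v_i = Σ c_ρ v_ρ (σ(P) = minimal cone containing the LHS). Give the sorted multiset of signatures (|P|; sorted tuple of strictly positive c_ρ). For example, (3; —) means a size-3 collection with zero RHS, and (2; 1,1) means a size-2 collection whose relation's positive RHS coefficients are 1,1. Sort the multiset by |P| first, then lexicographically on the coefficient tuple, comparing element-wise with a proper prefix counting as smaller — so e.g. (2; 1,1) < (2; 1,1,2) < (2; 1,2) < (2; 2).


14 collections generate NE(X_Σ); each relation:

  P = {2,6}:  v_{2} + v_{6} = 0  ⇒ sig = (2; —)
  P = {3,5}:  v_{3} + v_{5} = 0  ⇒ sig = (2; —)
  P = {1,3}:  v_{1} + v_{3} = v_{4}  ⇒ sig = (2; 1)
  P = {2,4}:  v_{2} + v_{4} = v_{5}  ⇒ sig = (2; 1)
  P = {2,5}:  v_{2} + v_{5} = v_{7}  ⇒ sig = (2; 1)
  P = {3,4}:  v_{3} + v_{4} = v_{6}  ⇒ sig = (2; 1)
  P = {3,7}:  v_{3} + v_{7} = v_{2}  ⇒ sig = (2; 1)
  P = {4,5}:  v_{4} + v_{5} = v_{1}  ⇒ sig = (2; 1)
  P = {5,6}:  v_{5} + v_{6} = v_{4}  ⇒ sig = (2; 1)
  P = {6,7}:  v_{6} + v_{7} = v_{5}  ⇒ sig = (2; 1)
  P = {1,2}:  v_{1} + v_{2} = 2·v_{5}  ⇒ sig = (2; 2)
  P = {1,6}:  v_{1} + v_{6} = 2·v_{4}  ⇒ sig = (2; 2)
  P = {4,7}:  v_{4} + v_{7} = 2·v_{5}  ⇒ sig = (2; 2)
  P = {1,7}:  v_{1} + v_{7} = 3·v_{5}  ⇒ sig = (2; 3)

Sorted signature multiset PRS(X):
    (2; —)
    (2; —)
    (2; 1)
    (2; 1)
    (2; 1)
    (2; 1)
    (2; 1)
    (2; 1)
    (2; 1)
    (2; 1)
    (2; 2)
    (2; 2)
    (2; 2)
    (2; 3)


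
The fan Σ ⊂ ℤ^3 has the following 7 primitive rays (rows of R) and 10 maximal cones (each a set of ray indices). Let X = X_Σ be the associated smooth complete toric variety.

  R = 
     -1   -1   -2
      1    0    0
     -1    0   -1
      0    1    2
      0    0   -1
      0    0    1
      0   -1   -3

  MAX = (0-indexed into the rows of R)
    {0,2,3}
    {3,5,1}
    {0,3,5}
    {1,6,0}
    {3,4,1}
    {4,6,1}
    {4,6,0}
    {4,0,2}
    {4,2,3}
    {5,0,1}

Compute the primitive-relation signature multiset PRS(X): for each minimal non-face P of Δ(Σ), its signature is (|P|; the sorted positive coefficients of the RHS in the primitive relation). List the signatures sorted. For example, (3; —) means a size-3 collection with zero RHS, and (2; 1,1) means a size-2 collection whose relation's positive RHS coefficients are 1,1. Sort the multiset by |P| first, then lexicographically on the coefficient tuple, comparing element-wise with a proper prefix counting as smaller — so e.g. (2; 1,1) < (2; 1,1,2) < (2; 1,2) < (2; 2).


Δ(Σ) — 7 vertices, 9 min non-faces:

  {4,5}:  v_{4} + v_{5} = 0  ⇒ sig = (2; —)
  {1,2}:  v_{1} + v_{2} = v_{4}  ⇒ sig = (2; 1)
  {3,6}:  v_{3} + v_{6} = v_{4}  ⇒ sig = (2; 1)
  {2,5}:  v_{2} + v_{5} = v_{0} + v_{3}  ⇒ sig = (2; 1,1)
  {5,6}:  v_{5} + v_{6} = v_{0} + v_{1}  ⇒ sig = (2; 1,1)
  {2,6}:  v_{2} + v_{6} = v_{0} + 2·v_{4}  ⇒ sig = (2; 1,2)
  {0,1,3}:  v_{0} + v_{1} + v_{3} = 0  ⇒ sig = (3; —)
  {0,1,4}:  v_{0} + v_{1} + v_{4} = v_{6}  ⇒ sig = (3; 1)
  {0,3,4}:  v_{0} + v_{3} + v_{4} = v_{2}  ⇒ sig = (3; 1)

so the primitive-relation signature multiset is
    (2; —)
    (2; 1)
    (2; 1)
    (2; 1,1)
    (2; 1,1)
    (2; 1,2)
    (3; —)
    (3; 1)
    (3; 1)


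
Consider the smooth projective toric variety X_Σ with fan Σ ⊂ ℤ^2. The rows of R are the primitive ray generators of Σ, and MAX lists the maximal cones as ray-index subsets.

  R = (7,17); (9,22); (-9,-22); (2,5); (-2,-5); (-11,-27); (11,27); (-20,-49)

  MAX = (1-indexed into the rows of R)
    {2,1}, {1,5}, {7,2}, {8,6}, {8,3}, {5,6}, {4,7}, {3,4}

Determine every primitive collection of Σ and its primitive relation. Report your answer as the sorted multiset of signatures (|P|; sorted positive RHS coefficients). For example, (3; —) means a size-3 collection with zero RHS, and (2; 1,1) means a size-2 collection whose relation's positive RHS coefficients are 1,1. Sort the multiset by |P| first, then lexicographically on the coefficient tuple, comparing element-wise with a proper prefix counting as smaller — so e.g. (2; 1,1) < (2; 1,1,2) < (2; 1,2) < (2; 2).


Δ(Σ) — 8 vertices, 20 min non-faces:

  P = {2,3}:  v_{2} + v_{3} = 0  ⟹  sig = (2; —)
  P = {4,5}:  v_{4} + v_{5} = 0  ⟹  sig = (2; —)
  P = {6,7}:  v_{6} + v_{7} = 0  ⟹  sig = (2; —)
  P = {1,3}:  v_{1} + v_{3} = v_{5}  ⟹  sig = (2; 1)
  P = {1,4}:  v_{1} + v_{4} = v_{2}  ⟹  sig = (2; 1)
  P = {2,4}:  v_{2} + v_{4} = v_{7}  ⟹  sig = (2; 1)
  P = {2,5}:  v_{2} + v_{5} = v_{1}  ⟹  sig = (2; 1)
  P = {2,6}:  v_{2} + v_{6} = v_{5}  ⟹  sig = (2; 1)
  P = {2,8}:  v_{2} + v_{8} = v_{6}  ⟹  sig = (2; 1)
  P = {3,5}:  v_{3} + v_{5} = v_{6}  ⟹  sig = (2; 1)
  P = {3,6}:  v_{3} + v_{6} = v_{8}  ⟹  sig = (2; 1)
  P = {3,7}:  v_{3} + v_{7} = v_{4}  ⟹  sig = (2; 1)
  P = {4,6}:  v_{4} + v_{6} = v_{3}  ⟹  sig = (2; 1)
  P = {5,7}:  v_{5} + v_{7} = v_{2}  ⟹  sig = (2; 1)
  P = {7,8}:  v_{7} + v_{8} = v_{3}  ⟹  sig = (2; 1)
  P = {1,8}:  v_{1} + v_{8} = v_{5} + v_{6}  ⟹  sig = (2; 1,1)
  P = {1,6}:  v_{1} + v_{6} = 2·v_{5}  ⟹  sig = (2; 2)
  P = {1,7}:  v_{1} + v_{7} = 2·v_{2}  ⟹  sig = (2; 2)
  P = {4,8}:  v_{4} + v_{8} = 2·v_{3}  ⟹  sig = (2; 2)
  P = {5,8}:  v_{5} + v_{8} = 2·v_{6}  ⟹  sig = (2; 2)

Hence PRS(X_Σ) =
[(2; —), (2; —), (2; —), (2; 1), (2; 1), (2; 1), (2; 1), (2; 1), (2; 1), (2; 1), (2; 1), (2; 1), (2; 1), (2; 1), (2; 1), (2; 1,1), (2; 2), (2; 2), (2; 2), (2; 2)]


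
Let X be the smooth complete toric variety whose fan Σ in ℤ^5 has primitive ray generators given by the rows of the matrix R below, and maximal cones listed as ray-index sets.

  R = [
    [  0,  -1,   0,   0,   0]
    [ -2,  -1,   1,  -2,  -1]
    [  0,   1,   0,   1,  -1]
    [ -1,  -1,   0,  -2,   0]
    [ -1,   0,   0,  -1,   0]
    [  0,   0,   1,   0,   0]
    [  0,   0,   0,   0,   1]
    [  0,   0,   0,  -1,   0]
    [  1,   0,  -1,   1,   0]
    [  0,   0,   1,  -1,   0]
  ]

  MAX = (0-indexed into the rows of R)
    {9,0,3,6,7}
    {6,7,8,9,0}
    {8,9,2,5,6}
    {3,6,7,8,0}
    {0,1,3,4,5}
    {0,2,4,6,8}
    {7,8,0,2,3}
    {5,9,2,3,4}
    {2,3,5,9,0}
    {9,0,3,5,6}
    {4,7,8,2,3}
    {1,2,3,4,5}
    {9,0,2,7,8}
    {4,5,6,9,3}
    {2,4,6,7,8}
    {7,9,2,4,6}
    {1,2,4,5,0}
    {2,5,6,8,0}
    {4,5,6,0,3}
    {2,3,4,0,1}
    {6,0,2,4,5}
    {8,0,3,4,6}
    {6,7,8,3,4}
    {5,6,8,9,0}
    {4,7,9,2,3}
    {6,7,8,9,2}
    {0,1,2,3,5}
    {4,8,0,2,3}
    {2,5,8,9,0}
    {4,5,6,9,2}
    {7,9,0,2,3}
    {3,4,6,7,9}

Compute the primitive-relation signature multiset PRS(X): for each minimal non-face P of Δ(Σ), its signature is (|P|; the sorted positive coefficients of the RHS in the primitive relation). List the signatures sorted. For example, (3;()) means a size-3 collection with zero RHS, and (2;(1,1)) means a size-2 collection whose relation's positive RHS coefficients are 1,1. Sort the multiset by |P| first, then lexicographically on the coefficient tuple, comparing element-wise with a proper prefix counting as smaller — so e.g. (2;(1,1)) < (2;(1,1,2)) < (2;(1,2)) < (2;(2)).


Primitive collections (15):

  P = {5,7}:  v_{5} + v_{7} = v_{9}  →  sig = (2;(1))
  P = {1,8}:  v_{1} + v_{8} = v_{0} + v_{2} + v_{3}  →  sig = (2;(1,1,1))
  P = {1,6}:  v_{1} + v_{6} = v_{0} + 2·v_{4} + v_{5}  →  sig = (2;(1,1,2))
  P = {1,7}:  v_{1} + v_{7} = v_{2} + 2·v_{3} + v_{5}  →  sig = (2;(1,1,2))
  P = {1,9}:  v_{1} + v_{9} = v_{2} + 2·v_{3} + 2·v_{5}  →  sig = (2;(1,2,2))
  P = {4,5,8}:  v_{4} + v_{5} + v_{8} = 0  →  sig = (3;())
  P = {0,4,7}:  v_{0} + v_{4} + v_{7} = v_{3}  →  sig = (3;(1))
  P = {2,3,6}:  v_{2} + v_{3} + v_{6} = v_{4}  →  sig = (3;(1))
  P = {4,8,9}:  v_{4} + v_{8} + v_{9} = v_{7}  →  sig = (3;(1))
  P = {0,4,9}:  v_{0} + v_{4} + v_{9} = v_{3} + v_{5}  →  sig = (3;(1,1))
  P = {3,5,8}:  v_{3} + v_{5} + v_{8} = v_{0} + v_{7}  →  sig = (3;(1,1))
  P = {3,8,9}:  v_{3} + v_{8} + v_{9} = v_{0} + 2·v_{7}  →  sig = (3;(1,2))
  P = {0,2,6,7}:  v_{0} + v_{2} + v_{6} + v_{7} = 0  →  sig = (4;())
  P = {0,2,6,9}:  v_{0} + v_{2} + v_{6} + v_{9} = v_{5}  →  sig = (4;(1))
  P = {0,2,3,4,5}:  v_{0} + v_{2} + v_{3} + v_{4} + v_{5} = v_{1}  →  sig = (5;(1))

so the primitive-relation signature multiset is
    |P|=2: 5 collections, coeffs (1), (1,1,1), (1,1,2), (1,1,2), (1,2,2)
    |P|=3: 7 collections, coeffs (), (1), (1), (1), (1,1), (1,1), (1,2)
    |P|=4: 2 collections, coeffs (), (1)
    |P|=5: 1 collection, coeffs (1)


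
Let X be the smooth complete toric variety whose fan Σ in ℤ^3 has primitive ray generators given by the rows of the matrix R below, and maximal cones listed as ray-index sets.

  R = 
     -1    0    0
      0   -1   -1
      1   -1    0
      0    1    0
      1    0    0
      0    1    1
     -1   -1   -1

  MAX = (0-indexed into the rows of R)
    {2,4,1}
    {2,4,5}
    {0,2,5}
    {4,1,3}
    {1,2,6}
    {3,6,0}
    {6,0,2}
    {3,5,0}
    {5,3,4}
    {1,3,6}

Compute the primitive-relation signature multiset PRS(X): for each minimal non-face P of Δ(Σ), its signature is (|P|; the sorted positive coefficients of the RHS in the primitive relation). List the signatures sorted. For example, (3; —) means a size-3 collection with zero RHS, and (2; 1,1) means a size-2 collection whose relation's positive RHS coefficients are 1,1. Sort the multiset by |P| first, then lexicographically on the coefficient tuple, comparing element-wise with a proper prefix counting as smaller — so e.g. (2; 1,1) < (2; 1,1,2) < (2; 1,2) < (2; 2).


The 6 primitive collections of Σ (r=7, n=3):

  • {0,4}:  v_{0} + v_{4} = 0  ⟹  sig = (2; —)
  • {1,5}:  v_{1} + v_{5} = 0  ⟹  sig = (2; —)
  • {0,1}:  v_{0} + v_{1} = v_{6}  ⟹  sig = (2; 1)
  • {2,3}:  v_{2} + v_{3} = v_{4}  ⟹  sig = (2; 1)
  • {4,6}:  v_{4} + v_{6} = v_{1}  ⟹  sig = (2; 1)
  • {5,6}:  v_{5} + v_{6} = v_{0}  ⟹  sig = (2; 1)

so the primitive-relation signature multiset is
[(2; —), (2; —), (2; 1), (2; 1), (2; 1), (2; 1)]


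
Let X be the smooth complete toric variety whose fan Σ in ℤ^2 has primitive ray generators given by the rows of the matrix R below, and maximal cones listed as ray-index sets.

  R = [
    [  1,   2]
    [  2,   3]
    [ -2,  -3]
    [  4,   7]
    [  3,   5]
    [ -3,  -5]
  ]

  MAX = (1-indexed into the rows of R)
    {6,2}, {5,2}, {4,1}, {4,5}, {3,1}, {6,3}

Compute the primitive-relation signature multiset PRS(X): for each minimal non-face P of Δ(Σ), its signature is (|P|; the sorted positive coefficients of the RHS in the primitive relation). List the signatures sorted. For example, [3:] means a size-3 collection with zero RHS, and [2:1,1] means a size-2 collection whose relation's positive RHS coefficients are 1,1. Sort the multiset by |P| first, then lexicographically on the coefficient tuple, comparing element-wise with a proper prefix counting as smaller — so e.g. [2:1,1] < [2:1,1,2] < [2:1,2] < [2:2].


Primitive collections (9):

  P = {2,3}:  v_{2} + v_{3} = 0 — sig = [2:]
  P = {5,6}:  v_{5} + v_{6} = 0 — sig = [2:]
  P = {1,2}:  v_{1} + v_{2} = v_{5} — sig = [2:1]
  P = {1,5}:  v_{1} + v_{5} = v_{4} — sig = [2:1]
  P = {1,6}:  v_{1} + v_{6} = v_{3} — sig = [2:1]
  P = {3,5}:  v_{3} + v_{5} = v_{1} — sig = [2:1]
  P = {4,6}:  v_{4} + v_{6} = v_{1} — sig = [2:1]
  P = {2,4}:  v_{2} + v_{4} = 2·v_{5} — sig = [2:2]
  P = {3,4}:  v_{3} + v_{4} = 2·v_{1} — sig = [2:2]

Sorted signature multiset PRS(X):
[[2:], [2:], [2:1], [2:1], [2:1], [2:1], [2:1], [2:2], [2:2]]


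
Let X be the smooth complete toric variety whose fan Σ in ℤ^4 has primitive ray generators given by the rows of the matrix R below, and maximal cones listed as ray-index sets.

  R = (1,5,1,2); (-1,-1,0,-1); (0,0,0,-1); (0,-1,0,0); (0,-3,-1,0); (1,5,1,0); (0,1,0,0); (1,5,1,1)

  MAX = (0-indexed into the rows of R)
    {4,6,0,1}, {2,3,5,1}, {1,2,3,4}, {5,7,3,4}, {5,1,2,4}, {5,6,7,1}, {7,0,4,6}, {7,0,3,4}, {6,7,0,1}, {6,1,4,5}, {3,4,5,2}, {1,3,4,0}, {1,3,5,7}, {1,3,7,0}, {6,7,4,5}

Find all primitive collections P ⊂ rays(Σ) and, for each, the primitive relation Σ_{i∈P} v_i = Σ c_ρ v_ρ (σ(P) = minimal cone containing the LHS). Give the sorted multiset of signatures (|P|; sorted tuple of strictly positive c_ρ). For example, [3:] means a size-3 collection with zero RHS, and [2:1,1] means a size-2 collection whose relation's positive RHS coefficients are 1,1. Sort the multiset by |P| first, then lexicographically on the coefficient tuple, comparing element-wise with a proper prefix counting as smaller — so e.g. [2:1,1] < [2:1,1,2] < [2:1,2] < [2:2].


|primitive collections| = 7. Relations:

  {3,6}:  v_{3} + v_{6} = 0  ⟹  sig = [2:]
  {0,2}:  v_{0} + v_{2} = v_{7}  ⟹  sig = [2:1]
  {2,7}:  v_{2} + v_{7} = v_{5}  ⟹  sig = [2:1]
  {2,6}:  v_{2} + v_{6} = v_{1} + v_{4} + v_{5}  ⟹  sig = [2:1,1,1]
  {0,5}:  v_{0} + v_{5} = 2·v_{7}  ⟹  sig = [2:2]
  {1,4,7}:  v_{1} + v_{4} + v_{7} = v_{6}  ⟹  sig = [3:1]
  {1,3,4,5}:  v_{1} + v_{3} + v_{4} + v_{5} = v_{2}  ⟹  sig = [4:1]

Sorted signature multiset PRS(X):
    |P|=2: 5 collections, coeffs (), (1), (1), (1,1,1), (2)
    |P|=3: 1 collection, coeffs (1)
    |P|=4: 1 collection, coeffs (1)


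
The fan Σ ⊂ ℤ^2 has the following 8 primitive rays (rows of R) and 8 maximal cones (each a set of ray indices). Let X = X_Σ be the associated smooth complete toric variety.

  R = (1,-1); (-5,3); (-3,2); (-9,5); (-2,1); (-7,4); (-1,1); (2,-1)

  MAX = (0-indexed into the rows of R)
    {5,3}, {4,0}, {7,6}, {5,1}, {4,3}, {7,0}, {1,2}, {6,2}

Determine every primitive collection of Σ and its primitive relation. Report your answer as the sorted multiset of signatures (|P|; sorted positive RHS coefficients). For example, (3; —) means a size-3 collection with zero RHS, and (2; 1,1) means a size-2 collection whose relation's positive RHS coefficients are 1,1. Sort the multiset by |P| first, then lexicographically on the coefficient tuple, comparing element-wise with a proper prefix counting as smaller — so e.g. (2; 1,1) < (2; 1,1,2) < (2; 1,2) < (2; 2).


Primitive collections (20):

  P={0,6}:  v_{0} + v_{6} = 0 ; sig = (2; —)
  P={4,7}:  v_{4} + v_{7} = 0 ; sig = (2; —)
  P={0,2}:  v_{0} + v_{2} = v_{4} ; sig = (2; 1)
  P={1,4}:  v_{1} + v_{4} = v_{5} ; sig = (2; 1)
  P={1,7}:  v_{1} + v_{7} = v_{2} ; sig = (2; 1)
  P={2,4}:  v_{2} + v_{4} = v_{1} ; sig = (2; 1)
  P={2,7}:  v_{2} + v_{7} = v_{6} ; sig = (2; 1)
  P={3,7}:  v_{3} + v_{7} = v_{5} ; sig = (2; 1)
  P={4,5}:  v_{4} + v_{5} = v_{3} ; sig = (2; 1)
  P={4,6}:  v_{4} + v_{6} = v_{2} ; sig = (2; 1)
  P={5,7}:  v_{5} + v_{7} = v_{1} ; sig = (2; 1)
  P={2,3}:  v_{2} + v_{3} = v_{1} + v_{5} ; sig = (2; 1,1)
  P={5,6}:  v_{5} + v_{6} = v_{1} + v_{2} ; sig = (2; 1,1)
  P={0,1}:  v_{0} + v_{1} = 2·v_{4} ; sig = (2; 2)
  P={1,3}:  v_{1} + v_{3} = 2·v_{5} ; sig = (2; 2)
  P={1,6}:  v_{1} + v_{6} = 2·v_{2} ; sig = (2; 2)
  P={2,5}:  v_{2} + v_{5} = 2·v_{1} ; sig = (2; 2)
  P={3,6}:  v_{3} + v_{6} = 2·v_{1} ; sig = (2; 2)
  P={0,5}:  v_{0} + v_{5} = 3·v_{4} ; sig = (2; 3)
  P={0,3}:  v_{0} + v_{3} = 4·v_{4} ; sig = (2; 4)

so the primitive-relation signature multiset is
    |P|=2: 20 collections, coeffs (), (), (1), (1), (1), (1), (1), (1), (1), (1), (1), (1,1), (1,1), (2), (2), (2), (2), (2), (3), (4)


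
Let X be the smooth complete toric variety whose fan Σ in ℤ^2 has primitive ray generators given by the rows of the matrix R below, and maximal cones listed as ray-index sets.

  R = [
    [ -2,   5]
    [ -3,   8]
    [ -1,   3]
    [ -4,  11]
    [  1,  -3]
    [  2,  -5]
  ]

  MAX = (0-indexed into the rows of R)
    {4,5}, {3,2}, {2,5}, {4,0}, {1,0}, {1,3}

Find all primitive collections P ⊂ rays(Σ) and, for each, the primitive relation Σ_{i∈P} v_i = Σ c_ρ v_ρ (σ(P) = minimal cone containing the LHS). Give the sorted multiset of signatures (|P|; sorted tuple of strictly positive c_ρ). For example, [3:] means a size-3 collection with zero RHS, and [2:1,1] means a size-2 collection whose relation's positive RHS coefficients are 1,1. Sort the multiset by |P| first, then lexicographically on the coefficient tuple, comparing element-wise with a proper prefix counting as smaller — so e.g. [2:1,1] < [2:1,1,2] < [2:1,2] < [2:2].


The 9 primitive collections of Σ (r=6, n=2):

  P = {0,5}:  v_{0} + v_{5} = 0  so sig = [2:]
  P = {2,4}:  v_{2} + v_{4} = 0  so sig = [2:]
  P = {0,2}:  v_{0} + v_{2} = v_{1}  so sig = [2:1]
  P = {1,2}:  v_{1} + v_{2} = v_{3}  so sig = [2:1]
  P = {1,4}:  v_{1} + v_{4} = v_{0}  so sig = [2:1]
  P = {1,5}:  v_{1} + v_{5} = v_{2}  so sig = [2:1]
  P = {3,4}:  v_{3} + v_{4} = v_{1}  so sig = [2:1]
  P = {0,3}:  v_{0} + v_{3} = 2·v_{1}  so sig = [2:2]
  P = {3,5}:  v_{3} + v_{5} = 2·v_{2}  so sig = [2:2]

Signatures (|P|; sorted positive RHS coefficients), sorted:
[[2:], [2:], [2:1], [2:1], [2:1], [2:1], [2:1], [2:2], [2:2]]


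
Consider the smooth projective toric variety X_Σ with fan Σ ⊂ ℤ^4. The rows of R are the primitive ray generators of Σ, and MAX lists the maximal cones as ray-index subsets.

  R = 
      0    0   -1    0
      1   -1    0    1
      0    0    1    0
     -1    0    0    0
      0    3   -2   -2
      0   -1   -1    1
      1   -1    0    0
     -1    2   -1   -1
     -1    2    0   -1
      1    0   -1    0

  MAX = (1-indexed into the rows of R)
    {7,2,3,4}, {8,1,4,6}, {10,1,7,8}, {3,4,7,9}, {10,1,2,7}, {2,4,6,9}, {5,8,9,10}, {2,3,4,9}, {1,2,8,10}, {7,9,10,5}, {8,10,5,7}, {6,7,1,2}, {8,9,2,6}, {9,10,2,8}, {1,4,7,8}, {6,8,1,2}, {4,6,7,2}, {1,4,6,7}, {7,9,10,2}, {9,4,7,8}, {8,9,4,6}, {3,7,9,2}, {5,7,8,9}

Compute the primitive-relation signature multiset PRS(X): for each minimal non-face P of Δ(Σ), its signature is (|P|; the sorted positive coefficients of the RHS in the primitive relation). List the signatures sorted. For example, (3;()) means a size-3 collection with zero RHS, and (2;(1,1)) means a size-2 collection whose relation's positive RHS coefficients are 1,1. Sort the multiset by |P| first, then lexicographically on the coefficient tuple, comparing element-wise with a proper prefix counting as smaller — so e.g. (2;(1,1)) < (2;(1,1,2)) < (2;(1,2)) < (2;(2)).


|primitive collections| = 19. Relations:

  • {1,3}:  v_{1} + v_{3} = 0  →  sig = (2;())
  • {1,9}:  v_{1} + v_{9} = v_{8}  →  sig = (2;(1))
  • {3,8}:  v_{3} + v_{8} = v_{9}  →  sig = (2;(1))
  • {4,10}:  v_{4} + v_{10} = v_{1}  →  sig = (2;(1))
  • {3,6}:  v_{3} + v_{6} = v_{2} + v_{4}  →  sig = (2;(1,1))
  • {3,10}:  v_{3} + v_{10} = v_{2} + v_{7} + v_{9}  →  sig = (2;(1,1,1))
  • {5,6}:  v_{5} + v_{6} = v_{1} + v_{8} + v_{10}  →  sig = (2;(1,1,1))
  • {1,5}:  v_{1} + v_{5} = v_{7} + 2·v_{8} + v_{10}  →  sig = (2;(1,1,2))
  • {3,5}:  v_{3} + v_{5} = v_{7} + 2·v_{9} + v_{10}  →  sig = (2;(1,1,2))
  • {2,5}:  v_{2} + v_{5} = v_{9} + 2·v_{10}  →  sig = (2;(1,2))
  • {4,5}:  v_{4} + v_{5} = v_{7} + 2·v_{8}  →  sig = (2;(1,2))
  • {6,10}:  v_{6} + v_{10} = 2·v_{1} + v_{2}  →  sig = (2;(1,2))
  • {1,2,4}:  v_{1} + v_{2} + v_{4} = v_{6}  →  sig = (3;(1))
  • {2,7,8}:  v_{2} + v_{7} + v_{8} = v_{10}  →  sig = (3;(1))
  • {6,7,9}:  v_{6} + v_{7} + v_{9} = v_{1}  →  sig = (3;(1))
  • {2,4,8}:  v_{2} + v_{4} + v_{8} = v_{6} + v_{9}  →  sig = (3;(1,1))
  • {6,7,8}:  v_{6} + v_{7} + v_{8} = 2·v_{1}  →  sig = (3;(2))
  • {2,4,7,9}:  v_{2} + v_{4} + v_{7} + v_{9} = 0  →  sig = (4;())
  • {7,8,9,10}:  v_{7} + v_{8} + v_{9} + v_{10} = v_{5}  →  sig = (4;(1))

Signatures (|P|; sorted positive RHS coefficients), sorted:
    |P|=2: 12 collections, coeffs (), (1), (1), (1), (1,1), (1,1,1), (1,1,1), (1,1,2), (1,1,2), (1,2), (1,2), (1,2)
    |P|=3: 5 collections, coeffs (1), (1), (1), (1,1), (2)
    |P|=4: 2 collections, coeffs (), (1)


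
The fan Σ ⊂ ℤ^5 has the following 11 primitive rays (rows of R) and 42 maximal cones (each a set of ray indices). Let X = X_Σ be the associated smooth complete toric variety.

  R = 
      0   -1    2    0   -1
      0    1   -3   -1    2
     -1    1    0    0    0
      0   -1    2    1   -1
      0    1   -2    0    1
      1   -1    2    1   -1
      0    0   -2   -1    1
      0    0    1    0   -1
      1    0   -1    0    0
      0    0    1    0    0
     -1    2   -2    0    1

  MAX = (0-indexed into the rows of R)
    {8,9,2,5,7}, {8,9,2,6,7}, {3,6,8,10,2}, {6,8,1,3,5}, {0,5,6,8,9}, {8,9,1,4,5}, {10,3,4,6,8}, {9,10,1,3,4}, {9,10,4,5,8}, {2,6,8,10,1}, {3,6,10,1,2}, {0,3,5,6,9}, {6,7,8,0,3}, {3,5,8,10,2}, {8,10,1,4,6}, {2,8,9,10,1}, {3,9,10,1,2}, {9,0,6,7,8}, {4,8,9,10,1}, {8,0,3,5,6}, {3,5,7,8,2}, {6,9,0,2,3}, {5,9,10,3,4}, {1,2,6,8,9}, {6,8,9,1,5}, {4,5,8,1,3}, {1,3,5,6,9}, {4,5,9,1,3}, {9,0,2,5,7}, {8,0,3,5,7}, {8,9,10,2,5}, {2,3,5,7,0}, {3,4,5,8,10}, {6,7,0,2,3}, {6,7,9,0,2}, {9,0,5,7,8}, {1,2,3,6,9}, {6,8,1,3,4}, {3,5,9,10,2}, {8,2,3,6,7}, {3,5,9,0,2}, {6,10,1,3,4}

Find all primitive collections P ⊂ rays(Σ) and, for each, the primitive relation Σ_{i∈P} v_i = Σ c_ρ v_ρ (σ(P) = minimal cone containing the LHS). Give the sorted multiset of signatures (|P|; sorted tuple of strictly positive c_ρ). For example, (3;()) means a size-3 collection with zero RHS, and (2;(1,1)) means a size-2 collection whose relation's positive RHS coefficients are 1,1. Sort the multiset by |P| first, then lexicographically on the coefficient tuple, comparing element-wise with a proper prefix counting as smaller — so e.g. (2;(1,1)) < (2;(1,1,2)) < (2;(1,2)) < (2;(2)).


20 minimal non-faces of Δ(Σ) (on 11 rays):

  • {0,4}:  v_{0} + v_{4} = 0 ; sig = (2;())
  • {0,10}:  v_{0} + v_{10} = v_{2} ; sig = (2;(1))
  • {2,4}:  v_{2} + v_{4} = v_{10} ; sig = (2;(1))
  • {0,1}:  v_{0} + v_{1} = v_{6} + v_{9} ; sig = (2;(1,1))
  • {4,7}:  v_{4} + v_{7} = v_{2} + v_{8} ; sig = (2;(1,1))
  • {1,7}:  v_{1} + v_{7} = v_{2} + v_{6} + v_{8} + v_{9} ; sig = (2;(1,1,1,1))
  • {7,10}:  v_{7} + v_{10} = 2·v_{2} + v_{8} ; sig = (2;(1,2))
  • {2,5,6}:  v_{2} + v_{5} + v_{6} = 0 ; sig = (3;())
  • {0,2,8}:  v_{0} + v_{2} + v_{8} = v_{7} ; sig = (3;(1))
  • {3,8,9}:  v_{3} + v_{8} + v_{9} = v_{5} ; sig = (3;(1))
  • {4,6,9}:  v_{4} + v_{6} + v_{9} = v_{1} ; sig = (3;(1))
  • {5,6,10}:  v_{5} + v_{6} + v_{10} = v_{4} ; sig = (3;(1))
  • {1,2,5}:  v_{1} + v_{2} + v_{5} = v_{4} + v_{9} ; sig = (3;(1,1))
  • {5,6,7}:  v_{5} + v_{6} + v_{7} = v_{0} + v_{8} ; sig = (3;(1,1))
  • {6,9,10}:  v_{6} + v_{9} + v_{10} = v_{1} + v_{2} ; sig = (3;(1,1))
  • {3,7,9}:  v_{3} + v_{7} + v_{9} = v_{0} + v_{2} + v_{5} ; sig = (3;(1,1,1))
  • {4,5,6}:  v_{4} + v_{5} + v_{6} = v_{1} + v_{3} + v_{8} ; sig = (3;(1,1,1))
  • {1,5,10}:  v_{1} + v_{5} + v_{10} = 2·v_{4} + v_{9} ; sig = (3;(1,2))
  • {1,2,3,8}:  v_{1} + v_{2} + v_{3} + v_{8} = v_{4} ; sig = (4;(1))
  • {1,3,8,10}:  v_{1} + v_{3} + v_{8} + v_{10} = 2·v_{4} ; sig = (4;(2))

Signatures (|P|; sorted positive RHS coefficients), sorted:
    (2;())
    (2;(1))
    (2;(1))
    (2;(1,1))
    (2;(1,1))
    (2;(1,1,1,1))
    (2;(1,2))
    (3;())
    (3;(1))
    (3;(1))
    (3;(1))
    (3;(1))
    (3;(1,1))
    (3;(1,1))
    (3;(1,1))
    (3;(1,1,1))
    (3;(1,1,1))
    (3;(1,2))
    (4;(1))
    (4;(2))
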